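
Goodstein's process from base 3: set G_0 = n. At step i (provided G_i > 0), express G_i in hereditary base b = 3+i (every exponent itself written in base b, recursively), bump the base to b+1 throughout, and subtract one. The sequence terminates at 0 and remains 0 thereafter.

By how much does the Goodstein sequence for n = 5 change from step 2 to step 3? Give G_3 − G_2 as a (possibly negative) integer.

5 —HB3→ 3 + 2 —bump→ 4 + 2 = 6 —(−1)→ 5
5 —HB4→ 4 + 1 —bump→ 5 + 1 = 6 —(−1)→ 5
5 —HB5→ 5 —bump→ 6 = 6 —(−1)→ 5

0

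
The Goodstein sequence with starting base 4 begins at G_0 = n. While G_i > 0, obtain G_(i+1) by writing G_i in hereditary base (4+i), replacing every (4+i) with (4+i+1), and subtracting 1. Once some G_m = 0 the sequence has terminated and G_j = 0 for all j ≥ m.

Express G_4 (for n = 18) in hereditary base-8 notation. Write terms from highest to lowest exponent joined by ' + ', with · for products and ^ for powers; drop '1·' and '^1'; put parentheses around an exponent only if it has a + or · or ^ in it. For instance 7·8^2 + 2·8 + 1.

6·8 + 5

G_0=18  [base 4] 4^2 + 2  →[4↦5]→  5^2 + 2 = 27  −1 ⇒ G_1=26
G_1=26  [base 5] 5^2 + 1  →[5↦6]→  6^2 + 1 = 37  −1 ⇒ G_2=36
G_2=36  [base 6] 6^2  →[6↦7]→  7^2 = 49  −1 ⇒ G_3=48
G_3=48  [base 7] 6·7 + 6  →[7↦8]→  6·8 + 6 = 54  −1 ⇒ G_4=53
G_4=53  [base 8] 6·8 + 5  →[8↦9]→  6·9 + 5 = 59  −1 ⇒ G_5=58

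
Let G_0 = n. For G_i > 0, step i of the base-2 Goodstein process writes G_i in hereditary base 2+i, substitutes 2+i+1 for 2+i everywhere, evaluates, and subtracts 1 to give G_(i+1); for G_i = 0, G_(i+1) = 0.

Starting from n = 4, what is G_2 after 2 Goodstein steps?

41

base 2: 4 = 2^2; at 3: 3^3 = 27; next = 26
base 3: 26 = 2·3^2 + 2·3 + 2; at 4: 2·4^2 + 2·4 + 2 = 42; next = 41
base 4: 41 = 2·4^2 + 2·4 + 1; at 5: 2·5^2 + 2·5 + 1 = 61; next = 60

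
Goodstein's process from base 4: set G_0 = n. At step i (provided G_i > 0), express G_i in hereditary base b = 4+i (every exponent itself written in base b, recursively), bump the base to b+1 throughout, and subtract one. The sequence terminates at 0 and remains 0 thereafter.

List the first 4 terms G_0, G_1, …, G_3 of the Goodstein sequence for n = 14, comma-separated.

14 —HB4→ 3·4 + 2 —bump→ 3·5 + 2 = 17 —(−1)→ 16
16 —HB5→ 3·5 + 1 —bump→ 3·6 + 1 = 19 —(−1)→ 18
18 —HB6→ 3·6 —bump→ 3·7 = 21 —(−1)→ 20

14, 16, 18, 20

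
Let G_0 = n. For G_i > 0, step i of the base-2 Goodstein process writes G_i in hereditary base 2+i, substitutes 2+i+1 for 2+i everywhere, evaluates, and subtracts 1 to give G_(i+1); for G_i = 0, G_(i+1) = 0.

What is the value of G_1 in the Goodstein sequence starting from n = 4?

26

(0) 4|_2 = 2^2 ↦ 3^3|_3 = 27 ⇒ 26
(1) 26|_3 = 2·3^2 + 2·3 + 2 ↦ 2·4^2 + 2·4 + 2|_4 = 42 ⇒ 41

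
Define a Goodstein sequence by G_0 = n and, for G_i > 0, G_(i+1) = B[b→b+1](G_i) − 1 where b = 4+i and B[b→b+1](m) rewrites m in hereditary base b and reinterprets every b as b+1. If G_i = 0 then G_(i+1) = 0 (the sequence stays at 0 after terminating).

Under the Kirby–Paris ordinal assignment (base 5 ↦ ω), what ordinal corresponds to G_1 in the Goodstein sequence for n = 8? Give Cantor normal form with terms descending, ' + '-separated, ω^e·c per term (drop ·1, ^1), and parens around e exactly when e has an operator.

base 4: 8 = 2·4; at 5: 2·5 = 10; next = 9
base 5: 9 = 5 + 4; at 6: 6 + 4 = 10; next = 9

ω + 4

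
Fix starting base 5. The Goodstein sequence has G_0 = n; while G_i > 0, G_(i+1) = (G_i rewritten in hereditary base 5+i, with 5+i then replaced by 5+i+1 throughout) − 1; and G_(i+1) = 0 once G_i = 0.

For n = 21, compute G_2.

27

(0) 21|_5 = 4·5 + 1 ↦ 4·6 + 1|_6 = 25 ⇒ 24
(1) 24|_6 = 4·6 ↦ 4·7|_7 = 28 ⇒ 27
(2) 27|_7 = 3·7 + 6 ↦ 3·8 + 6|_8 = 30 ⇒ 29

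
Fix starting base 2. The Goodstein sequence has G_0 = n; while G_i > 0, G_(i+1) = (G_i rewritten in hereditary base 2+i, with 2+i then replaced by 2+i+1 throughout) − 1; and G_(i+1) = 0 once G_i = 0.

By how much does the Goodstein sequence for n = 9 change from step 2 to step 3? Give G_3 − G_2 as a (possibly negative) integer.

9 —HB2→ 2^(2 + 1) + 1 —bump→ 3^(3 + 1) + 1 = 82 —(−1)→ 81
81 —HB3→ 3^(3 + 1) —bump→ 4^(4 + 1) = 1024 —(−1)→ 1023
1023 —HB4→ 3·4^4 + 3·4^3 + 3·4^2 + 3·4 + 3 —bump→ 3·5^5 + 3·5^3 + 3·5^2 + 3·5 + 3 = 9843 —(−1)→ 9842

8819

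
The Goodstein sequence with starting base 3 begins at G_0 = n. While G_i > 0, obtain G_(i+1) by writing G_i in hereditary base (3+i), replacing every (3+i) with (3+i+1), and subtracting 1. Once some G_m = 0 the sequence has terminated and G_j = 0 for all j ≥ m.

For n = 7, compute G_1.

8

G_0=7  [base 3] 2·3 + 1  →[3↦4]→  2·4 + 1 = 9  −1 ⇒ G_1=8
G_1=8  [base 4] 2·4  →[4↦5]→  2·5 = 10  −1 ⇒ G_2=9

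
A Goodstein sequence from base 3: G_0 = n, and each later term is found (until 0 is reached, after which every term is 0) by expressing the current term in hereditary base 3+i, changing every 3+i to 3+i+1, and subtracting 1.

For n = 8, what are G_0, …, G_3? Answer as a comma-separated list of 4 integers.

G_0=8  [base 3] 2·3 + 2  →[3↦4]→  2·4 + 2 = 10  −1 ⇒ G_1=9
G_1=9  [base 4] 2·4 + 1  →[4↦5]→  2·5 + 1 = 11  −1 ⇒ G_2=10
G_2=10  [base 5] 2·5  →[5↦6]→  2·6 = 12  −1 ⇒ G_3=11

8, 9, 10, 11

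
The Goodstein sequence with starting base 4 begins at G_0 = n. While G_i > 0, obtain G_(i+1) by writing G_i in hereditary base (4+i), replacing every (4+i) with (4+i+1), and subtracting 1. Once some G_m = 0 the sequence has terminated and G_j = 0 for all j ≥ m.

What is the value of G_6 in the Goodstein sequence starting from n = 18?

63

G_0=18  [base 4] 4^2 + 2  →[4↦5]→  5^2 + 2 = 27  −1 ⇒ G_1=26
G_1=26  [base 5] 5^2 + 1  →[5↦6]→  6^2 + 1 = 37  −1 ⇒ G_2=36
G_2=36  [base 6] 6^2  →[6↦7]→  7^2 = 49  −1 ⇒ G_3=48
G_3=48  [base 7] 6·7 + 6  →[7↦8]→  6·8 + 6 = 54  −1 ⇒ G_4=53
G_4=53  [base 8] 6·8 + 5  →[8↦9]→  6·9 + 5 = 59  −1 ⇒ G_5=58
G_5=58  [base 9] 6·9 + 4  →[9↦10]→  6·10 + 4 = 64  −1 ⇒ G_6=63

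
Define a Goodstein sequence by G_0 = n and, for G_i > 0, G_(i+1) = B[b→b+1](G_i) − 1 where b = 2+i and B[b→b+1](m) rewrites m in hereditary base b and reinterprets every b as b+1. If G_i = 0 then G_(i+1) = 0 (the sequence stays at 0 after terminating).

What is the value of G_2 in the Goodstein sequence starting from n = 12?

1065

[0] 12 ≡ 2^(2 + 1) + 2^2 (base 2). Lift 3: 108. −1: 107.
[1] 107 ≡ 3^(3 + 1) + 2·3^2 + 2·3 + 2 (base 3). Lift 4: 1066. −1: 1065.
[2] 1065 ≡ 4^(4 + 1) + 2·4^2 + 2·4 + 1 (base 4). Lift 5: 15686. −1: 15685.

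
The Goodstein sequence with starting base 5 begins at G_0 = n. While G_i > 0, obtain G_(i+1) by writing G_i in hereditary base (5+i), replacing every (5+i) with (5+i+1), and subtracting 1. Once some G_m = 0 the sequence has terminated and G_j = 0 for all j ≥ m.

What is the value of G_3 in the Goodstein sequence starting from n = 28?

i=0: 28 = 5^2 + 3 (b=5); 5→6: 6^2 + 3 = 39; 39−1 = 38
i=1: 38 = 6^2 + 2 (b=6); 6→7: 7^2 + 2 = 51; 51−1 = 50
i=2: 50 = 7^2 + 1 (b=7); 7→8: 8^2 + 1 = 65; 65−1 = 64

64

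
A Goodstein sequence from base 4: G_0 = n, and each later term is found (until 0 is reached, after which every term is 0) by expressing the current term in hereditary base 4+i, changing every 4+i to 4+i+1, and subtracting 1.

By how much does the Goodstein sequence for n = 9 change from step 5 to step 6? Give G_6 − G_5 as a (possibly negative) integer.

0

G_0 = 9. HB_4(9) = 2·4 + 1. Bump = 11. G_1 = 10.
G_1 = 10. HB_5(10) = 2·5. Bump = 12. G_2 = 11.
G_2 = 11. HB_6(11) = 6 + 5. Bump = 12. G_3 = 11.
G_3 = 11. HB_7(11) = 7 + 4. Bump = 12. G_4 = 11.
G_4 = 11. HB_8(11) = 8 + 3. Bump = 12. G_5 = 11.
G_5 = 11. HB_9(11) = 9 + 2. Bump = 12. G_6 = 11.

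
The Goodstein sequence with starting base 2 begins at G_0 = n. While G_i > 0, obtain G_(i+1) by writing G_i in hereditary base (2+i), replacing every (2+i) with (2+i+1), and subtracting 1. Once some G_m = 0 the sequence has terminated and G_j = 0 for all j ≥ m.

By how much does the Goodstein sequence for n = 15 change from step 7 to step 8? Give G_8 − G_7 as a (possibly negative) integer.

G_0=15  [base 2] 2^(2 + 1) + 2^2 + 2 + 1  →[2↦3]→  3^(3 + 1) + 3^3 + 3 + 1 = 112  −1 ⇒ G_1=111
G_1=111  [base 3] 3^(3 + 1) + 3^3 + 3  →[3↦4]→  4^(4 + 1) + 4^4 + 4 = 1284  −1 ⇒ G_2=1283
G_2=1283  [base 4] 4^(4 + 1) + 4^4 + 3  →[4↦5]→  5^(5 + 1) + 5^5 + 3 = 18753  −1 ⇒ G_3=18752
G_3=18752  [base 5] 5^(5 + 1) + 5^5 + 2  →[5↦6]→  6^(6 + 1) + 6^6 + 2 = 326594  −1 ⇒ G_4=326593
G_4=326593  [base 6] 6^(6 + 1) + 6^6 + 1  →[6↦7]→  7^(7 + 1) + 7^7 + 1 = 6588345  −1 ⇒ G_5=6588344
G_5=6588344  [base 7] 7^(7 + 1) + 7^7  →[7↦8]→  8^(8 + 1) + 8^8 = 150994944  −1 ⇒ G_6=150994943
G_6=150994943  [base 8] 8^(8 + 1) + 7·8^7 + 7·8^6 + 7·8^5 + 7·8^4 + 7·8^3 + 7·8^2 + 7·8 + 7  →[8↦9]→  9^(9 + 1) + 7·9^7 + 7·9^6 + 7·9^5 + 7·9^4 + 7·9^3 + 7·9^2 + 7·9 + 7 = 3524450281  −1 ⇒ G_7=3524450280
G_7=3524450280  [base 9] 9^(9 + 1) + 7·9^7 + 7·9^6 + 7·9^5 + 7·9^4 + 7·9^3 + 7·9^2 + 7·9 + 6  →[9↦10]→  10^(10 + 1) + 7·10^7 + 7·10^6 + 7·10^5 + 7·10^4 + 7·10^3 + 7·10^2 + 7·10 + 6 = 100077777776  −1 ⇒ G_8=100077777775

96553327495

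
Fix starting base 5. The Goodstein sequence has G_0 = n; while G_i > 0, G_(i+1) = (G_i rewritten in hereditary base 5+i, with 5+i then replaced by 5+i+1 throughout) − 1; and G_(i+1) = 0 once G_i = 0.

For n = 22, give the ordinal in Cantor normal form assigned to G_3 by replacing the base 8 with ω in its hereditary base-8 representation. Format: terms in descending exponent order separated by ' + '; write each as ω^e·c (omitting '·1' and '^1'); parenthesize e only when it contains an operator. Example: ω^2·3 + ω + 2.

ω·3 + 7

base 5: 22 = 4·5 + 2; at 6: 4·6 + 2 = 26; next = 25
base 6: 25 = 4·6 + 1; at 7: 4·7 + 1 = 29; next = 28
base 7: 28 = 4·7; at 8: 4·8 = 32; next = 31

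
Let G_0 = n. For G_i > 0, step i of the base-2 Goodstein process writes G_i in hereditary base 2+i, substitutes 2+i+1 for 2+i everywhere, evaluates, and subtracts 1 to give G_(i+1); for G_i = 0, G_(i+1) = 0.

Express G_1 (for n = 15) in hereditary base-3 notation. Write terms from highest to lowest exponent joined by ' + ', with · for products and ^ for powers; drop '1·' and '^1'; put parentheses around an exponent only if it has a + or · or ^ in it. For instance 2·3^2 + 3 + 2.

15 —HB2→ 2^(2 + 1) + 2^2 + 2 + 1 —bump→ 3^(3 + 1) + 3^3 + 3 + 1 = 112 —(−1)→ 111
111 —HB3→ 3^(3 + 1) + 3^3 + 3 —bump→ 4^(4 + 1) + 4^4 + 4 = 1284 —(−1)→ 1283

3^(3 + 1) + 3^3 + 3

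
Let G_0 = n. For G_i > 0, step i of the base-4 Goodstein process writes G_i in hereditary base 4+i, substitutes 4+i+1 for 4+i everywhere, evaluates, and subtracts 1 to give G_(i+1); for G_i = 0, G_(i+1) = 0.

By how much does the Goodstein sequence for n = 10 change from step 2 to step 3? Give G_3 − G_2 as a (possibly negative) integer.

1

10 —HB4→ 2·4 + 2 —bump→ 2·5 + 2 = 12 —(−1)→ 11
11 —HB5→ 2·5 + 1 —bump→ 2·6 + 1 = 13 —(−1)→ 12
12 —HB6→ 2·6 —bump→ 2·7 = 14 —(−1)→ 13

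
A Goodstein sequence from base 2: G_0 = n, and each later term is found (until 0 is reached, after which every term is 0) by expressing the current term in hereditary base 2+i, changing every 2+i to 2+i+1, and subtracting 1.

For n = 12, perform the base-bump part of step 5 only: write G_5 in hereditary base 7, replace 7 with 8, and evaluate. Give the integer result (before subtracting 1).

G_0 = 12. HB_2(12) = 2^(2 + 1) + 2^2. Bump = 108. G_1 = 107.
G_1 = 107. HB_3(107) = 3^(3 + 1) + 2·3^2 + 2·3 + 2. Bump = 1066. G_2 = 1065.
G_2 = 1065. HB_4(1065) = 4^(4 + 1) + 2·4^2 + 2·4 + 1. Bump = 15686. G_3 = 15685.
G_3 = 15685. HB_5(15685) = 5^(5 + 1) + 2·5^2 + 2·5. Bump = 280020. G_4 = 280019.
G_4 = 280019. HB_6(280019) = 6^(6 + 1) + 2·6^2 + 6 + 5. Bump = 5764911. G_5 = 5764910.
G_5 = 5764910. HB_7(5764910) = 7^(7 + 1) + 2·7^2 + 7 + 4. Bump = 134217868. G_6 = 134217867.

134217868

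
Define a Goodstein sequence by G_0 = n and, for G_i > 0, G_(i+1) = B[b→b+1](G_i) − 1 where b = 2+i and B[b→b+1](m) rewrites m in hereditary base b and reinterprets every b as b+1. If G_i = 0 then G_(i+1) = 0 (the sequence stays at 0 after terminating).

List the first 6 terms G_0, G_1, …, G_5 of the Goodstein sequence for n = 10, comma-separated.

10, 83, 1025, 15625, 279935, 4215754

10 —HB2→ 2^(2 + 1) + 2 —bump→ 3^(3 + 1) + 3 = 84 —(−1)→ 83
83 —HB3→ 3^(3 + 1) + 2 —bump→ 4^(4 + 1) + 2 = 1026 —(−1)→ 1025
1025 —HB4→ 4^(4 + 1) + 1 —bump→ 5^(5 + 1) + 1 = 15626 —(−1)→ 15625
15625 —HB5→ 5^(5 + 1) —bump→ 6^(6 + 1) = 279936 —(−1)→ 279935
279935 —HB6→ 5·6^6 + 5·6^5 + 5·6^4 + 5·6^3 + 5·6^2 + 5·6 + 5 —bump→ 5·7^7 + 5·7^5 + 5·7^4 + 5·7^3 + 5·7^2 + 5·7 + 5 = 4215755 —(−1)→ 4215754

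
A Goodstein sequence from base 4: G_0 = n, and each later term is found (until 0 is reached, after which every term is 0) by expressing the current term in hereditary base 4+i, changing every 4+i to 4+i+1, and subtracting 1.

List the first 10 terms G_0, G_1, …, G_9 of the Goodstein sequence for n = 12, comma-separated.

12, 14, 15, 16, 17, 18, 19, 19, 19, 19

[0] 12 ≡ 3·4 (base 4). Lift 5: 15. −1: 14.
[1] 14 ≡ 2·5 + 4 (base 5). Lift 6: 16. −1: 15.
[2] 15 ≡ 2·6 + 3 (base 6). Lift 7: 17. −1: 16.
[3] 16 ≡ 2·7 + 2 (base 7). Lift 8: 18. −1: 17.
[4] 17 ≡ 2·8 + 1 (base 8). Lift 9: 19. −1: 18.
[5] 18 ≡ 2·9 (base 9). Lift 10: 20. −1: 19.
[6] 19 ≡ 10 + 9 (base 10). Lift 11: 20. −1: 19.
[7] 19 ≡ 11 + 8 (base 11). Lift 12: 20. −1: 19.
[8] 19 ≡ 12 + 7 (base 12). Lift 13: 20. −1: 19.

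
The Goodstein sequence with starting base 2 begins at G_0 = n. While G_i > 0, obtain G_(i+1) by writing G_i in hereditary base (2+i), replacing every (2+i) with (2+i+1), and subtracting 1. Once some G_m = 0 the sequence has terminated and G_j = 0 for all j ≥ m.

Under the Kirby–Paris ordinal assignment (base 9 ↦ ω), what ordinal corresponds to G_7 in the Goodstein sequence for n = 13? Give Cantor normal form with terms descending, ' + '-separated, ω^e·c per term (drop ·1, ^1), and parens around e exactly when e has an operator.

G_0=13  [base 2] 2^(2 + 1) + 2^2 + 1  →[2↦3]→  3^(3 + 1) + 3^3 + 1 = 109  −1 ⇒ G_1=108
G_1=108  [base 3] 3^(3 + 1) + 3^3  →[3↦4]→  4^(4 + 1) + 4^4 = 1280  −1 ⇒ G_2=1279
G_2=1279  [base 4] 4^(4 + 1) + 3·4^3 + 3·4^2 + 3·4 + 3  →[4↦5]→  5^(5 + 1) + 3·5^3 + 3·5^2 + 3·5 + 3 = 16093  −1 ⇒ G_3=16092
G_3=16092  [base 5] 5^(5 + 1) + 3·5^3 + 3·5^2 + 3·5 + 2  →[5↦6]→  6^(6 + 1) + 3·6^3 + 3·6^2 + 3·6 + 2 = 280712  −1 ⇒ G_4=280711
G_4=280711  [base 6] 6^(6 + 1) + 3·6^3 + 3·6^2 + 3·6 + 1  →[6↦7]→  7^(7 + 1) + 3·7^3 + 3·7^2 + 3·7 + 1 = 5765999  −1 ⇒ G_5=5765998
G_5=5765998  [base 7] 7^(7 + 1) + 3·7^3 + 3·7^2 + 3·7  →[7↦8]→  8^(8 + 1) + 3·8^3 + 3·8^2 + 3·8 = 134219480  −1 ⇒ G_6=134219479
G_6=134219479  [base 8] 8^(8 + 1) + 3·8^3 + 3·8^2 + 2·8 + 7  →[8↦9]→  9^(9 + 1) + 3·9^3 + 3·9^2 + 2·9 + 7 = 3486786856  −1 ⇒ G_7=3486786855
G_7=3486786855  [base 9] 9^(9 + 1) + 3·9^3 + 3·9^2 + 2·9 + 6  →[9↦10]→  10^(10 + 1) + 3·10^3 + 3·10^2 + 2·10 + 6 = 100000003326  −1 ⇒ G_8=100000003325

ω^(ω + 1) + ω^3·3 + ω^2·3 + ω·2 + 6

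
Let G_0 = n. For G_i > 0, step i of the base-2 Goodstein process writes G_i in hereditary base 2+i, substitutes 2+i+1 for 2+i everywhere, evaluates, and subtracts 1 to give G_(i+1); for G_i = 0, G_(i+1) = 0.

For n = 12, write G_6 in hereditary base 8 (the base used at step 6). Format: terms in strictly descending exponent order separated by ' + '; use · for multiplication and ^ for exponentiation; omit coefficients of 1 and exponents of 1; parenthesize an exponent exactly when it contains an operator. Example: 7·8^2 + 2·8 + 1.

8^(8 + 1) + 2·8^2 + 8 + 3

base 2: 12 = 2^(2 + 1) + 2^2; at 3: 3^(3 + 1) + 3^3 = 108; next = 107
base 3: 107 = 3^(3 + 1) + 2·3^2 + 2·3 + 2; at 4: 4^(4 + 1) + 2·4^2 + 2·4 + 2 = 1066; next = 1065
base 4: 1065 = 4^(4 + 1) + 2·4^2 + 2·4 + 1; at 5: 5^(5 + 1) + 2·5^2 + 2·5 + 1 = 15686; next = 15685
base 5: 15685 = 5^(5 + 1) + 2·5^2 + 2·5; at 6: 6^(6 + 1) + 2·6^2 + 2·6 = 280020; next = 280019
base 6: 280019 = 6^(6 + 1) + 2·6^2 + 6 + 5; at 7: 7^(7 + 1) + 2·7^2 + 7 + 5 = 5764911; next = 5764910
base 7: 5764910 = 7^(7 + 1) + 2·7^2 + 7 + 4; at 8: 8^(8 + 1) + 2·8^2 + 8 + 4 = 134217868; next = 134217867
base 8: 134217867 = 8^(8 + 1) + 2·8^2 + 8 + 3; at 9: 9^(9 + 1) + 2·9^2 + 9 + 3 = 3486784575; next = 3486784574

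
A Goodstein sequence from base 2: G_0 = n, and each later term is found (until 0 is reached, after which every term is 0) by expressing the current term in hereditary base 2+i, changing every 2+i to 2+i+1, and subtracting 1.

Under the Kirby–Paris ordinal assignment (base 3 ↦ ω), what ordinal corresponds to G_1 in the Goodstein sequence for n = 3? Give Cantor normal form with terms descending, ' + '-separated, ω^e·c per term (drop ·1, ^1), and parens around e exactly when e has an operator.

ω

G_0 = 3. HB_2(3) = 2 + 1. Bump = 4. G_1 = 3.
G_1 = 3. HB_3(3) = 3. Bump = 4. G_2 = 3.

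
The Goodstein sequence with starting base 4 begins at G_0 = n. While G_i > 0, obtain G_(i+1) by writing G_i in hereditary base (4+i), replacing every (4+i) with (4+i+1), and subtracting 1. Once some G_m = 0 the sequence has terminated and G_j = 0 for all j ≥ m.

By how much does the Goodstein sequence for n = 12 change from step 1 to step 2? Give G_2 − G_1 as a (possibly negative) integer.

1

(0) 12|_4 = 3·4 ↦ 3·5|_5 = 15 ⇒ 14
(1) 14|_5 = 2·5 + 4 ↦ 2·6 + 4|_6 = 16 ⇒ 15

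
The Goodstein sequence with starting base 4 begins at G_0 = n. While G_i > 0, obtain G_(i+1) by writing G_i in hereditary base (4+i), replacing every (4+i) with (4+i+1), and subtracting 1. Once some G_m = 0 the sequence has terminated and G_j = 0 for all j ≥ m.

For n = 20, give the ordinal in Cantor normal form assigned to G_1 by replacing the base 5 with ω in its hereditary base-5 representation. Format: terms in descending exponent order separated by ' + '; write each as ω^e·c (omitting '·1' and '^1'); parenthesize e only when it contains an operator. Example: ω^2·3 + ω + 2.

ω^2 + 4

step 0: 20 = 4^2 + 4; sub 5 for 4: 5^2 + 5; = 30; G_1 = 30−1 = 29
step 1: 29 = 5^2 + 4; sub 6 for 5: 6^2 + 4; = 40; G_2 = 40−1 = 39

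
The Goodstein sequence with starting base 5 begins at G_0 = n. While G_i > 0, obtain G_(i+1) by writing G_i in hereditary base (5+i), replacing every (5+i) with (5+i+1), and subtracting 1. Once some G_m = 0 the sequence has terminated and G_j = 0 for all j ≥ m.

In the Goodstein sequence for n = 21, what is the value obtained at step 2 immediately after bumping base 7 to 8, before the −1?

30

(0) 21|_5 = 4·5 + 1 ↦ 4·6 + 1|_6 = 25 ⇒ 24
(1) 24|_6 = 4·6 ↦ 4·7|_7 = 28 ⇒ 27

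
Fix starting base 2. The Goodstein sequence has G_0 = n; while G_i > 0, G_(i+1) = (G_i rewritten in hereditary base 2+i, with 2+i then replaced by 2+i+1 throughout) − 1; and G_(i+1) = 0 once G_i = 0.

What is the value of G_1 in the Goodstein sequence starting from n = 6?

29

step 0: 6 = 2^2 + 2; sub 3 for 2: 3^3 + 3; = 30; G_1 = 30−1 = 29
step 1: 29 = 3^3 + 2; sub 4 for 3: 4^4 + 2; = 258; G_2 = 258−1 = 257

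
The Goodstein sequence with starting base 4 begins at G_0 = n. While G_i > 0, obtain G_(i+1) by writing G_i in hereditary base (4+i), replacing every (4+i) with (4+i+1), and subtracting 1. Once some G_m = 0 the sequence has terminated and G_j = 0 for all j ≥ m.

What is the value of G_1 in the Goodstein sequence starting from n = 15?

17

base 4: 15 = 3·4 + 3; at 5: 3·5 + 3 = 18; next = 17
base 5: 17 = 3·5 + 2; at 6: 3·6 + 2 = 20; next = 19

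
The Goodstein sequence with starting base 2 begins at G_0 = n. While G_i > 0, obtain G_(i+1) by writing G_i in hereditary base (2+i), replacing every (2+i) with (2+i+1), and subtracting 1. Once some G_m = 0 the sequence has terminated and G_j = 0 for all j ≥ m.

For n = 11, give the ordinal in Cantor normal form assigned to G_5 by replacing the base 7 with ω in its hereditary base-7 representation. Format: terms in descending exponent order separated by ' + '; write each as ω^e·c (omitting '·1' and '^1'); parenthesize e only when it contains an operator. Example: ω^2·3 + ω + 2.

step 0: 11 = 2^(2 + 1) + 2 + 1; sub 3 for 2: 3^(3 + 1) + 3 + 1; = 85; G_1 = 85−1 = 84
step 1: 84 = 3^(3 + 1) + 3; sub 4 for 3: 4^(4 + 1) + 4; = 1028; G_2 = 1028−1 = 1027
step 2: 1027 = 4^(4 + 1) + 3; sub 5 for 4: 5^(5 + 1) + 3; = 15628; G_3 = 15628−1 = 15627
step 3: 15627 = 5^(5 + 1) + 2; sub 6 for 5: 6^(6 + 1) + 2; = 279938; G_4 = 279938−1 = 279937
step 4: 279937 = 6^(6 + 1) + 1; sub 7 for 6: 7^(7 + 1) + 1; = 5764802; G_5 = 5764802−1 = 5764801

ω^(ω + 1)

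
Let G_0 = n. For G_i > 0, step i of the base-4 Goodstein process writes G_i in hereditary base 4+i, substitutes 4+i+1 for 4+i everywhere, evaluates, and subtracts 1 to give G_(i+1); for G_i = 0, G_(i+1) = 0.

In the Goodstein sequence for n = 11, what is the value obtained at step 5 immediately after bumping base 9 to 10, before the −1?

16

[0] 11 ≡ 2·4 + 3 (base 4). Lift 5: 13. −1: 12.
[1] 12 ≡ 2·5 + 2 (base 5). Lift 6: 14. −1: 13.
[2] 13 ≡ 2·6 + 1 (base 6). Lift 7: 15. −1: 14.
[3] 14 ≡ 2·7 (base 7). Lift 8: 16. −1: 15.
[4] 15 ≡ 8 + 7 (base 8). Lift 9: 16. −1: 15.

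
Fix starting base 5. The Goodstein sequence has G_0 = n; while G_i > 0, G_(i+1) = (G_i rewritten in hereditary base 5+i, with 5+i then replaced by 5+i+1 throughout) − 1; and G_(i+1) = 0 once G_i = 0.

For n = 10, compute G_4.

11

[0] 10 ≡ 2·5 (base 5). Lift 6: 12. −1: 11.
[1] 11 ≡ 6 + 5 (base 6). Lift 7: 12. −1: 11.
[2] 11 ≡ 7 + 4 (base 7). Lift 8: 12. −1: 11.
[3] 11 ≡ 8 + 3 (base 8). Lift 9: 12. −1: 11.
[4] 11 ≡ 9 + 2 (base 9). Lift 10: 12. −1: 11.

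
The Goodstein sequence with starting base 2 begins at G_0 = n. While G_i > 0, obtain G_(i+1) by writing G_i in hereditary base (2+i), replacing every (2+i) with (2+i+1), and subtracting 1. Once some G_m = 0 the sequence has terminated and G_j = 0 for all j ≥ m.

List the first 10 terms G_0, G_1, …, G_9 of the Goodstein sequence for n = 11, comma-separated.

(0) 11|_2 = 2^(2 + 1) + 2 + 1 ↦ 3^(3 + 1) + 3 + 1|_3 = 85 ⇒ 84
(1) 84|_3 = 3^(3 + 1) + 3 ↦ 4^(4 + 1) + 4|_4 = 1028 ⇒ 1027
(2) 1027|_4 = 4^(4 + 1) + 3 ↦ 5^(5 + 1) + 3|_5 = 15628 ⇒ 15627
(3) 15627|_5 = 5^(5 + 1) + 2 ↦ 6^(6 + 1) + 2|_6 = 279938 ⇒ 279937
(4) 279937|_6 = 6^(6 + 1) + 1 ↦ 7^(7 + 1) + 1|_7 = 5764802 ⇒ 5764801
(5) 5764801|_7 = 7^(7 + 1) ↦ 8^(8 + 1)|_8 = 134217728 ⇒ 134217727
(6) 134217727|_8 = 7·8^8 + 7·8^7 + 7·8^6 + 7·8^5 + 7·8^4 + 7·8^3 + 7·8^2 + 7·8 + 7 ↦ 7·9^9 + 7·9^7 + 7·9^6 + 7·9^5 + 7·9^4 + 7·9^3 + 7·9^2 + 7·9 + 7|_9 = 2749609303 ⇒ 2749609302
(7) 2749609302|_9 = 7·9^9 + 7·9^7 + 7·9^6 + 7·9^5 + 7·9^4 + 7·9^3 + 7·9^2 + 7·9 + 6 ↦ 7·10^10 + 7·10^7 + 7·10^6 + 7·10^5 + 7·10^4 + 7·10^3 + 7·10^2 + 7·10 + 6|_10 = 70077777776 ⇒ 70077777775
(8) 70077777775|_10 = 7·10^10 + 7·10^7 + 7·10^6 + 7·10^5 + 7·10^4 + 7·10^3 + 7·10^2 + 7·10 + 5 ↦ 7·11^11 + 7·11^7 + 7·11^6 + 7·11^5 + 7·11^4 + 7·11^3 + 7·11^2 + 7·11 + 5|_11 = 1997331745491 ⇒ 1997331745490

11, 84, 1027, 15627, 279937, 5764801, 134217727, 2749609302, 70077777775, 1997331745490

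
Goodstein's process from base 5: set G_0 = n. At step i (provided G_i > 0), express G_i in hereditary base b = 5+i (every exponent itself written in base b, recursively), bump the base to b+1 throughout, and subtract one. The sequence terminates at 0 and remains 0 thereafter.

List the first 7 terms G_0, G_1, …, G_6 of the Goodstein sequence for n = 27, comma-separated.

27, 37, 49, 63, 69, 75, 81

(0) 27|_5 = 5^2 + 2 ↦ 6^2 + 2|_6 = 38 ⇒ 37
(1) 37|_6 = 6^2 + 1 ↦ 7^2 + 1|_7 = 50 ⇒ 49
(2) 49|_7 = 7^2 ↦ 8^2|_8 = 64 ⇒ 63
(3) 63|_8 = 7·8 + 7 ↦ 7·9 + 7|_9 = 70 ⇒ 69
(4) 69|_9 = 7·9 + 6 ↦ 7·10 + 6|_10 = 76 ⇒ 75
(5) 75|_10 = 7·10 + 5 ↦ 7·11 + 5|_11 = 82 ⇒ 81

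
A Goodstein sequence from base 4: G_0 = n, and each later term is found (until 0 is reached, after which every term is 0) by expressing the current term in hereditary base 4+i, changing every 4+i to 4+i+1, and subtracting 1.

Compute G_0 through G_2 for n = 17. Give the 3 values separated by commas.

17, 25, 35

i=0: 17 = 4^2 + 1 (b=4); 4→5: 5^2 + 1 = 26; 26−1 = 25
i=1: 25 = 5^2 (b=5); 5→6: 6^2 = 36; 36−1 = 35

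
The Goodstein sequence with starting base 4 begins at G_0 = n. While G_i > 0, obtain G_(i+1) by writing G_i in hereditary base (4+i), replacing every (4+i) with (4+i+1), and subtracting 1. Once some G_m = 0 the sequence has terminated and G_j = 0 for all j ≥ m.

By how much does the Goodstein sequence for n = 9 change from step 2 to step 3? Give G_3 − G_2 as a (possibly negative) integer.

9 —HB4→ 2·4 + 1 —bump→ 2·5 + 1 = 11 —(−1)→ 10
10 —HB5→ 2·5 —bump→ 2·6 = 12 —(−1)→ 11
11 —HB6→ 6 + 5 —bump→ 7 + 5 = 12 —(−1)→ 11

0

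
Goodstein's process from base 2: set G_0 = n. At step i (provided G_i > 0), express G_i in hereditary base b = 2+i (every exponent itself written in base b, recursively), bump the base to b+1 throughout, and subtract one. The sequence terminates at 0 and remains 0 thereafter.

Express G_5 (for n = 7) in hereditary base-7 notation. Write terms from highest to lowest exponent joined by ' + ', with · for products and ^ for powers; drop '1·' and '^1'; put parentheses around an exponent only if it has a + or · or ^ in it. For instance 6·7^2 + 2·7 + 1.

7^7

step 0: 7 = 2^2 + 2 + 1; sub 3 for 2: 3^3 + 3 + 1; = 31; G_1 = 31−1 = 30
step 1: 30 = 3^3 + 3; sub 4 for 3: 4^4 + 4; = 260; G_2 = 260−1 = 259
step 2: 259 = 4^4 + 3; sub 5 for 4: 5^5 + 3; = 3128; G_3 = 3128−1 = 3127
step 3: 3127 = 5^5 + 2; sub 6 for 5: 6^6 + 2; = 46658; G_4 = 46658−1 = 46657
step 4: 46657 = 6^6 + 1; sub 7 for 6: 7^7 + 1; = 823544; G_5 = 823544−1 = 823543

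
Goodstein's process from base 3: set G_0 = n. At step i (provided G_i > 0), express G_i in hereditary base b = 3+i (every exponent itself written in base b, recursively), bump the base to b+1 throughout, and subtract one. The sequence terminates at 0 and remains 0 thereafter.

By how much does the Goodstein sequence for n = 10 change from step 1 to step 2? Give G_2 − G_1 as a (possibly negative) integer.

8

G_0 = 10. HB_3(10) = 3^2 + 1. Bump = 17. G_1 = 16.
G_1 = 16. HB_4(16) = 4^2. Bump = 25. G_2 = 24.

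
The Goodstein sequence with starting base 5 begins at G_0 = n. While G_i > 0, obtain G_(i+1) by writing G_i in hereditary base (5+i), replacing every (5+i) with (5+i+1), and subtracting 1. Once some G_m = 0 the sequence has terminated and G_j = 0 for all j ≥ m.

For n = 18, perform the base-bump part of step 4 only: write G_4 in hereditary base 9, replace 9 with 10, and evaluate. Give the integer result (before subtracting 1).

28

G_0 = 18. HB_5(18) = 3·5 + 3. Bump = 21. G_1 = 20.
G_1 = 20. HB_6(20) = 3·6 + 2. Bump = 23. G_2 = 22.
G_2 = 22. HB_7(22) = 3·7 + 1. Bump = 25. G_3 = 24.
G_3 = 24. HB_8(24) = 3·8. Bump = 27. G_4 = 26.
G_4 = 26. HB_9(26) = 2·9 + 8. Bump = 28. G_5 = 27.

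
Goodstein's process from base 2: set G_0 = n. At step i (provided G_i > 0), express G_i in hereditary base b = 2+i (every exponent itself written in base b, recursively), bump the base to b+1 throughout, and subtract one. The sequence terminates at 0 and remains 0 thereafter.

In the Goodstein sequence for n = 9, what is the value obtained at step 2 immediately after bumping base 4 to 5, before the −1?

i=0: 9 = 2^(2 + 1) + 1 (b=2); 2→3: 3^(3 + 1) + 1 = 82; 82−1 = 81
i=1: 81 = 3^(3 + 1) (b=3); 3→4: 4^(4 + 1) = 1024; 1024−1 = 1023
i=2: 1023 = 3·4^4 + 3·4^3 + 3·4^2 + 3·4 + 3 (b=4); 4→5: 3·5^5 + 3·5^3 + 3·5^2 + 3·5 + 3 = 9843; 9843−1 = 9842

9843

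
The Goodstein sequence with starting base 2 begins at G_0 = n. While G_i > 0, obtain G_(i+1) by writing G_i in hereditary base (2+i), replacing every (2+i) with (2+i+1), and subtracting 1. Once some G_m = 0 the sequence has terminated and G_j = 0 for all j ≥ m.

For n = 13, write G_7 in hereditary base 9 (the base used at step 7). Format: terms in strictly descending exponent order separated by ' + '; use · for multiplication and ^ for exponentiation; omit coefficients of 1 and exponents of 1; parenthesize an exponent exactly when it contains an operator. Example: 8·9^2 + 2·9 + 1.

step 0: 13 = 2^(2 + 1) + 2^2 + 1; sub 3 for 2: 3^(3 + 1) + 3^3 + 1; = 109; G_1 = 109−1 = 108
step 1: 108 = 3^(3 + 1) + 3^3; sub 4 for 3: 4^(4 + 1) + 4^4; = 1280; G_2 = 1280−1 = 1279
step 2: 1279 = 4^(4 + 1) + 3·4^3 + 3·4^2 + 3·4 + 3; sub 5 for 4: 5^(5 + 1) + 3·5^3 + 3·5^2 + 3·5 + 3; = 16093; G_3 = 16093−1 = 16092
step 3: 16092 = 5^(5 + 1) + 3·5^3 + 3·5^2 + 3·5 + 2; sub 6 for 5: 6^(6 + 1) + 3·6^3 + 3·6^2 + 3·6 + 2; = 280712; G_4 = 280712−1 = 280711
step 4: 280711 = 6^(6 + 1) + 3·6^3 + 3·6^2 + 3·6 + 1; sub 7 for 6: 7^(7 + 1) + 3·7^3 + 3·7^2 + 3·7 + 1; = 5765999; G_5 = 5765999−1 = 5765998
step 5: 5765998 = 7^(7 + 1) + 3·7^3 + 3·7^2 + 3·7; sub 8 for 7: 8^(8 + 1) + 3·8^3 + 3·8^2 + 3·8; = 134219480; G_6 = 134219480−1 = 134219479
step 6: 134219479 = 8^(8 + 1) + 3·8^3 + 3·8^2 + 2·8 + 7; sub 9 for 8: 9^(9 + 1) + 3·9^3 + 3·9^2 + 2·9 + 7; = 3486786856; G_7 = 3486786856−1 = 3486786855
step 7: 3486786855 = 9^(9 + 1) + 3·9^3 + 3·9^2 + 2·9 + 6; sub 10 for 9: 10^(10 + 1) + 3·10^3 + 3·10^2 + 2·10 + 6; = 100000003326; G_8 = 100000003326−1 = 100000003325

9^(9 + 1) + 3·9^3 + 3·9^2 + 2·9 + 6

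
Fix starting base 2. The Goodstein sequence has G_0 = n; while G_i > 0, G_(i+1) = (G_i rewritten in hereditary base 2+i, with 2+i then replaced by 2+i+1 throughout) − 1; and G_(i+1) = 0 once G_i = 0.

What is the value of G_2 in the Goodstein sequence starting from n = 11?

1027

G_0 = 11. HB_2(11) = 2^(2 + 1) + 2 + 1. Bump = 85. G_1 = 84.
G_1 = 84. HB_3(84) = 3^(3 + 1) + 3. Bump = 1028. G_2 = 1027.
G_2 = 1027. HB_4(1027) = 4^(4 + 1) + 3. Bump = 15628. G_3 = 15627.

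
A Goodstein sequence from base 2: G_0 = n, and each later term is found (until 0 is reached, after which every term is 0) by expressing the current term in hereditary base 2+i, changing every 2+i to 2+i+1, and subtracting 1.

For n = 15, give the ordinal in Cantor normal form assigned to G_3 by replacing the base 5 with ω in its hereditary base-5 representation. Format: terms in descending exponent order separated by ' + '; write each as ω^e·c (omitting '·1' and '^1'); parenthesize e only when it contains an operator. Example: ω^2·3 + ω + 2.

ω^(ω + 1) + ω^ω + 2

15 —HB2→ 2^(2 + 1) + 2^2 + 2 + 1 —bump→ 3^(3 + 1) + 3^3 + 3 + 1 = 112 —(−1)→ 111
111 —HB3→ 3^(3 + 1) + 3^3 + 3 —bump→ 4^(4 + 1) + 4^4 + 4 = 1284 —(−1)→ 1283
1283 —HB4→ 4^(4 + 1) + 4^4 + 3 —bump→ 5^(5 + 1) + 5^5 + 3 = 18753 —(−1)→ 18752
18752 —HB5→ 5^(5 + 1) + 5^5 + 2 —bump→ 6^(6 + 1) + 6^6 + 2 = 326594 —(−1)→ 326593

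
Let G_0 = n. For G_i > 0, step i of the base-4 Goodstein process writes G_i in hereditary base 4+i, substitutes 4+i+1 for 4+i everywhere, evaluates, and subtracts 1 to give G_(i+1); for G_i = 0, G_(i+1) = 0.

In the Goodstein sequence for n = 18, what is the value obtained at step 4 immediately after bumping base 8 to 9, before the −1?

59

G_0=18  [base 4] 4^2 + 2  →[4↦5]→  5^2 + 2 = 27  −1 ⇒ G_1=26
G_1=26  [base 5] 5^2 + 1  →[5↦6]→  6^2 + 1 = 37  −1 ⇒ G_2=36
G_2=36  [base 6] 6^2  →[6↦7]→  7^2 = 49  −1 ⇒ G_3=48
G_3=48  [base 7] 6·7 + 6  →[7↦8]→  6·8 + 6 = 54  −1 ⇒ G_4=53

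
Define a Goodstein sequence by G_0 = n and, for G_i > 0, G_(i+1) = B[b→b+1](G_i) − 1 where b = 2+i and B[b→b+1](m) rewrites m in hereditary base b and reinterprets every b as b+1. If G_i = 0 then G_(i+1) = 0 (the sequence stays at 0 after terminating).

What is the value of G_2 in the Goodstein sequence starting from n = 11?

1027

[0] 11 ≡ 2^(2 + 1) + 2 + 1 (base 2). Lift 3: 85. −1: 84.
[1] 84 ≡ 3^(3 + 1) + 3 (base 3). Lift 4: 1028. −1: 1027.
[2] 1027 ≡ 4^(4 + 1) + 3 (base 4). Lift 5: 15628. −1: 15627.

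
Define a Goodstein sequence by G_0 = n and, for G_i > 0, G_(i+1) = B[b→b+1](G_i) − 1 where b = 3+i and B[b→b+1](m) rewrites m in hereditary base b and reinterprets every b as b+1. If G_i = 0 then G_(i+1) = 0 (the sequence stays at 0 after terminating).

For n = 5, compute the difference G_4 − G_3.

i=0: 5 = 3 + 2 (b=3); 3→4: 4 + 2 = 6; 6−1 = 5
i=1: 5 = 4 + 1 (b=4); 4→5: 5 + 1 = 6; 6−1 = 5
i=2: 5 = 5 (b=5); 5→6: 6 = 6; 6−1 = 5
i=3: 5 = 5 (b=6); 6→7: 5 = 5; 5−1 = 4

-1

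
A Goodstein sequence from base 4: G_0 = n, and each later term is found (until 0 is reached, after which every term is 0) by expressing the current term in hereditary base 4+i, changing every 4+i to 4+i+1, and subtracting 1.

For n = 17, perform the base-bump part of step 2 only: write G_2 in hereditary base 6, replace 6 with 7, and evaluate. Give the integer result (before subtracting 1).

[0] 17 ≡ 4^2 + 1 (base 4). Lift 5: 26. −1: 25.
[1] 25 ≡ 5^2 (base 5). Lift 6: 36. −1: 35.

40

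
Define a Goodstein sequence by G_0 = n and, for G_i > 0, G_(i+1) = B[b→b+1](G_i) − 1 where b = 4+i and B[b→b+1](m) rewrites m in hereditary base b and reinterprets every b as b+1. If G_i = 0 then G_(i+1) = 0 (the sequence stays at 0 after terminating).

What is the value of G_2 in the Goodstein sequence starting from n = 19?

37

G_0=19  [base 4] 4^2 + 3  →[4↦5]→  5^2 + 3 = 28  −1 ⇒ G_1=27
G_1=27  [base 5] 5^2 + 2  →[5↦6]→  6^2 + 2 = 38  −1 ⇒ G_2=37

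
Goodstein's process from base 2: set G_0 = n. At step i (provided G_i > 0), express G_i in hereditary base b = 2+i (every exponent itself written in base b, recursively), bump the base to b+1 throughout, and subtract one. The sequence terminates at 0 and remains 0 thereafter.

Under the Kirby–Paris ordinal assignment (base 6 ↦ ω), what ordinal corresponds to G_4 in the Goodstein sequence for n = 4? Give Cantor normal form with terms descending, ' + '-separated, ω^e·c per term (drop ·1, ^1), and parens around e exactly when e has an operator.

ω^2·2 + ω + 5

G_0 = 4. HB_2(4) = 2^2. Bump = 27. G_1 = 26.
G_1 = 26. HB_3(26) = 2·3^2 + 2·3 + 2. Bump = 42. G_2 = 41.
G_2 = 41. HB_4(41) = 2·4^2 + 2·4 + 1. Bump = 61. G_3 = 60.
G_3 = 60. HB_5(60) = 2·5^2 + 2·5. Bump = 84. G_4 = 83.
G_4 = 83. HB_6(83) = 2·6^2 + 6 + 5. Bump = 110. G_5 = 109.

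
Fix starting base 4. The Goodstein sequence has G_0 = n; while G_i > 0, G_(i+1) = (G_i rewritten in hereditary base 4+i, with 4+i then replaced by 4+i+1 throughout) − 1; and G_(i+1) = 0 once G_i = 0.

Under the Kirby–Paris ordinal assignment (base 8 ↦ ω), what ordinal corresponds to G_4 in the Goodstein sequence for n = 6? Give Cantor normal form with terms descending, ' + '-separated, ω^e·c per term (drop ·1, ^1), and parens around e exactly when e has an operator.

5

6 —HB4→ 4 + 2 —bump→ 5 + 2 = 7 —(−1)→ 6
6 —HB5→ 5 + 1 —bump→ 6 + 1 = 7 —(−1)→ 6
6 —HB6→ 6 —bump→ 7 = 7 —(−1)→ 6
6 —HB7→ 6 —bump→ 6 = 6 —(−1)→ 5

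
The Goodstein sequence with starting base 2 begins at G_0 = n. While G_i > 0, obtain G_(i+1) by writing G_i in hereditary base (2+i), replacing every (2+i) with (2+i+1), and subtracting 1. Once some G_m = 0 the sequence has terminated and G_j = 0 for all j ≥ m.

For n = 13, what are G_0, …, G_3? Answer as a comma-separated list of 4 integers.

[0] 13 ≡ 2^(2 + 1) + 2^2 + 1 (base 2). Lift 3: 109. −1: 108.
[1] 108 ≡ 3^(3 + 1) + 3^3 (base 3). Lift 4: 1280. −1: 1279.
[2] 1279 ≡ 4^(4 + 1) + 3·4^3 + 3·4^2 + 3·4 + 3 (base 4). Lift 5: 16093. −1: 16092.

13, 108, 1279, 16092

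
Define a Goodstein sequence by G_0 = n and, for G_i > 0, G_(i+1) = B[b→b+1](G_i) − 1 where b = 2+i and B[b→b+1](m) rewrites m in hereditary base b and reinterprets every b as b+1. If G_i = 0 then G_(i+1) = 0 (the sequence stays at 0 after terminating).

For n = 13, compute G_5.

5765998

base 2: 13 = 2^(2 + 1) + 2^2 + 1; at 3: 3^(3 + 1) + 3^3 + 1 = 109; next = 108
base 3: 108 = 3^(3 + 1) + 3^3; at 4: 4^(4 + 1) + 4^4 = 1280; next = 1279
base 4: 1279 = 4^(4 + 1) + 3·4^3 + 3·4^2 + 3·4 + 3; at 5: 5^(5 + 1) + 3·5^3 + 3·5^2 + 3·5 + 3 = 16093; next = 16092
base 5: 16092 = 5^(5 + 1) + 3·5^3 + 3·5^2 + 3·5 + 2; at 6: 6^(6 + 1) + 3·6^3 + 3·6^2 + 3·6 + 2 = 280712; next = 280711
base 6: 280711 = 6^(6 + 1) + 3·6^3 + 3·6^2 + 3·6 + 1; at 7: 7^(7 + 1) + 3·7^3 + 3·7^2 + 3·7 + 1 = 5765999; next = 5765998
base 7: 5765998 = 7^(7 + 1) + 3·7^3 + 3·7^2 + 3·7; at 8: 8^(8 + 1) + 3·8^3 + 3·8^2 + 3·8 = 134219480; next = 134219479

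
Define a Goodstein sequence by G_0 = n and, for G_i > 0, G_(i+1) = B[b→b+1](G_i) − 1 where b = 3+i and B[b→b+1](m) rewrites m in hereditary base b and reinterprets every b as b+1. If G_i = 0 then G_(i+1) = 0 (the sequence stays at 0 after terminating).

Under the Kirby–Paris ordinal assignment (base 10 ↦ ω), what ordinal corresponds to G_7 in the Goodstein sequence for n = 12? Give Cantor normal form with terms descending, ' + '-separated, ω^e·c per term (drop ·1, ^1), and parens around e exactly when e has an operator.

G_0 = 12. HB_3(12) = 3^2 + 3. Bump = 20. G_1 = 19.
G_1 = 19. HB_4(19) = 4^2 + 3. Bump = 28. G_2 = 27.
G_2 = 27. HB_5(27) = 5^2 + 2. Bump = 38. G_3 = 37.
G_3 = 37. HB_6(37) = 6^2 + 1. Bump = 50. G_4 = 49.
G_4 = 49. HB_7(49) = 7^2. Bump = 64. G_5 = 63.
G_5 = 63. HB_8(63) = 7·8 + 7. Bump = 70. G_6 = 69.
G_6 = 69. HB_9(69) = 7·9 + 6. Bump = 76. G_7 = 75.
G_7 = 75. HB_10(75) = 7·10 + 5. Bump = 82. G_8 = 81.

ω·7 + 5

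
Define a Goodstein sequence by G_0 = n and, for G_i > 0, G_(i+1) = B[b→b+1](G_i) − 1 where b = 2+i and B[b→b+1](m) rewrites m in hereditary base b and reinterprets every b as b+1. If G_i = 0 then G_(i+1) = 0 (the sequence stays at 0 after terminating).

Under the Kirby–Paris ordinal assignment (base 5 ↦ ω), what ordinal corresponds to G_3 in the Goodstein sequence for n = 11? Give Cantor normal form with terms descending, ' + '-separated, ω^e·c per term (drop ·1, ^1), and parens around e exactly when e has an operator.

ω^(ω + 1) + 2

i=0: 11 = 2^(2 + 1) + 2 + 1 (b=2); 2→3: 3^(3 + 1) + 3 + 1 = 85; 85−1 = 84
i=1: 84 = 3^(3 + 1) + 3 (b=3); 3→4: 4^(4 + 1) + 4 = 1028; 1028−1 = 1027
i=2: 1027 = 4^(4 + 1) + 3 (b=4); 4→5: 5^(5 + 1) + 3 = 15628; 15628−1 = 15627
i=3: 15627 = 5^(5 + 1) + 2 (b=5); 5→6: 6^(6 + 1) + 2 = 279938; 279938−1 = 279937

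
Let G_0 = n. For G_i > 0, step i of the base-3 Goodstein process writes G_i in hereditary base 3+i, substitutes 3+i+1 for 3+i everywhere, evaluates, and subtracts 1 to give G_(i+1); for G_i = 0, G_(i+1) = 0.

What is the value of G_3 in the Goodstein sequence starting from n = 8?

[0] 8 ≡ 2·3 + 2 (base 3). Lift 4: 10. −1: 9.
[1] 9 ≡ 2·4 + 1 (base 4). Lift 5: 11. −1: 10.
[2] 10 ≡ 2·5 (base 5). Lift 6: 12. −1: 11.

11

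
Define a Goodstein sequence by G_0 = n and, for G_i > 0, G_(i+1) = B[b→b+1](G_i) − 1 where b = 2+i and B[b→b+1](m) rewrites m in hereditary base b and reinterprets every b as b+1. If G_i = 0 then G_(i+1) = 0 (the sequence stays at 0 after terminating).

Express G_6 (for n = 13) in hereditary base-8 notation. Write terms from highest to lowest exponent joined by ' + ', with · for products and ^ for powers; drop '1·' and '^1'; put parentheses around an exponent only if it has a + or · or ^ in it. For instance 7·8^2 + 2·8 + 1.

8^(8 + 1) + 3·8^3 + 3·8^2 + 2·8 + 7

base 2: 13 = 2^(2 + 1) + 2^2 + 1; at 3: 3^(3 + 1) + 3^3 + 1 = 109; next = 108
base 3: 108 = 3^(3 + 1) + 3^3; at 4: 4^(4 + 1) + 4^4 = 1280; next = 1279
base 4: 1279 = 4^(4 + 1) + 3·4^3 + 3·4^2 + 3·4 + 3; at 5: 5^(5 + 1) + 3·5^3 + 3·5^2 + 3·5 + 3 = 16093; next = 16092
base 5: 16092 = 5^(5 + 1) + 3·5^3 + 3·5^2 + 3·5 + 2; at 6: 6^(6 + 1) + 3·6^3 + 3·6^2 + 3·6 + 2 = 280712; next = 280711
base 6: 280711 = 6^(6 + 1) + 3·6^3 + 3·6^2 + 3·6 + 1; at 7: 7^(7 + 1) + 3·7^3 + 3·7^2 + 3·7 + 1 = 5765999; next = 5765998
base 7: 5765998 = 7^(7 + 1) + 3·7^3 + 3·7^2 + 3·7; at 8: 8^(8 + 1) + 3·8^3 + 3·8^2 + 3·8 = 134219480; next = 134219479
base 8: 134219479 = 8^(8 + 1) + 3·8^3 + 3·8^2 + 2·8 + 7; at 9: 9^(9 + 1) + 3·9^3 + 3·9^2 + 2·9 + 7 = 3486786856; next = 3486786855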